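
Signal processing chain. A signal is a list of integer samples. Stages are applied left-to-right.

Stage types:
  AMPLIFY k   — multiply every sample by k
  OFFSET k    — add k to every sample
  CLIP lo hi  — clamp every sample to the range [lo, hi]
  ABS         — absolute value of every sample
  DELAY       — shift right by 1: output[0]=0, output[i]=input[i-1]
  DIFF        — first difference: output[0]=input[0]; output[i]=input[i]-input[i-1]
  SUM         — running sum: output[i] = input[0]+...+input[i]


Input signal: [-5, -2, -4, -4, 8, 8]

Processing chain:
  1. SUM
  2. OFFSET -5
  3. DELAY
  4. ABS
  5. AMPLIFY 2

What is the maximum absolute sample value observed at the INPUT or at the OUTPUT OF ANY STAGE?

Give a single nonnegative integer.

Answer: 40

Derivation:
Input: [-5, -2, -4, -4, 8, 8] (max |s|=8)
Stage 1 (SUM): sum[0..0]=-5, sum[0..1]=-7, sum[0..2]=-11, sum[0..3]=-15, sum[0..4]=-7, sum[0..5]=1 -> [-5, -7, -11, -15, -7, 1] (max |s|=15)
Stage 2 (OFFSET -5): -5+-5=-10, -7+-5=-12, -11+-5=-16, -15+-5=-20, -7+-5=-12, 1+-5=-4 -> [-10, -12, -16, -20, -12, -4] (max |s|=20)
Stage 3 (DELAY): [0, -10, -12, -16, -20, -12] = [0, -10, -12, -16, -20, -12] -> [0, -10, -12, -16, -20, -12] (max |s|=20)
Stage 4 (ABS): |0|=0, |-10|=10, |-12|=12, |-16|=16, |-20|=20, |-12|=12 -> [0, 10, 12, 16, 20, 12] (max |s|=20)
Stage 5 (AMPLIFY 2): 0*2=0, 10*2=20, 12*2=24, 16*2=32, 20*2=40, 12*2=24 -> [0, 20, 24, 32, 40, 24] (max |s|=40)
Overall max amplitude: 40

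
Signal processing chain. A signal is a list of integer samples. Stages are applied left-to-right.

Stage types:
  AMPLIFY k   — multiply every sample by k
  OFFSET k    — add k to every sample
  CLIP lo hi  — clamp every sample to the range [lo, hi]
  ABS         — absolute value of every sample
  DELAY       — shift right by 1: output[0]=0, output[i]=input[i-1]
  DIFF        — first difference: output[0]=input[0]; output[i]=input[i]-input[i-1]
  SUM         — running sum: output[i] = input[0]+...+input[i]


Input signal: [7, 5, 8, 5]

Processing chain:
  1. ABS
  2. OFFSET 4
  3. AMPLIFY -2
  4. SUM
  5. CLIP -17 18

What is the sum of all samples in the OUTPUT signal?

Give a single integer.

Input: [7, 5, 8, 5]
Stage 1 (ABS): |7|=7, |5|=5, |8|=8, |5|=5 -> [7, 5, 8, 5]
Stage 2 (OFFSET 4): 7+4=11, 5+4=9, 8+4=12, 5+4=9 -> [11, 9, 12, 9]
Stage 3 (AMPLIFY -2): 11*-2=-22, 9*-2=-18, 12*-2=-24, 9*-2=-18 -> [-22, -18, -24, -18]
Stage 4 (SUM): sum[0..0]=-22, sum[0..1]=-40, sum[0..2]=-64, sum[0..3]=-82 -> [-22, -40, -64, -82]
Stage 5 (CLIP -17 18): clip(-22,-17,18)=-17, clip(-40,-17,18)=-17, clip(-64,-17,18)=-17, clip(-82,-17,18)=-17 -> [-17, -17, -17, -17]
Output sum: -68

Answer: -68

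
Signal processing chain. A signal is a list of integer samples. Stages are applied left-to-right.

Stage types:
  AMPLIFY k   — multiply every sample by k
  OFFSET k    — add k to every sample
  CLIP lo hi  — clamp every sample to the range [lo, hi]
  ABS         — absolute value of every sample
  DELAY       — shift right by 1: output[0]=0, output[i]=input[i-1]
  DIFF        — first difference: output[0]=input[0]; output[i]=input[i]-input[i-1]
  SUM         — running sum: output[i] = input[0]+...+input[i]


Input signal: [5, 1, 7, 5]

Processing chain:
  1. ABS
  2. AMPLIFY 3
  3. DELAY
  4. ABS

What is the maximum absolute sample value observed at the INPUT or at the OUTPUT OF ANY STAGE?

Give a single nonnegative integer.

Input: [5, 1, 7, 5] (max |s|=7)
Stage 1 (ABS): |5|=5, |1|=1, |7|=7, |5|=5 -> [5, 1, 7, 5] (max |s|=7)
Stage 2 (AMPLIFY 3): 5*3=15, 1*3=3, 7*3=21, 5*3=15 -> [15, 3, 21, 15] (max |s|=21)
Stage 3 (DELAY): [0, 15, 3, 21] = [0, 15, 3, 21] -> [0, 15, 3, 21] (max |s|=21)
Stage 4 (ABS): |0|=0, |15|=15, |3|=3, |21|=21 -> [0, 15, 3, 21] (max |s|=21)
Overall max amplitude: 21

Answer: 21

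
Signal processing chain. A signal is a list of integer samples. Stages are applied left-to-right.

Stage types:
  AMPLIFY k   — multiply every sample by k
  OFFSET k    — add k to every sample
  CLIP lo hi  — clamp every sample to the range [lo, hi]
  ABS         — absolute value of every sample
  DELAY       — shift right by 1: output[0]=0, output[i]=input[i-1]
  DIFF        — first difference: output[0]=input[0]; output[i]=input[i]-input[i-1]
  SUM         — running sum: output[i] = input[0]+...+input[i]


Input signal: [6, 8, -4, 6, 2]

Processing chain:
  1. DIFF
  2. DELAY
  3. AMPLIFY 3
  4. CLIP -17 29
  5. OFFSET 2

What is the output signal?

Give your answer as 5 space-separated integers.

Input: [6, 8, -4, 6, 2]
Stage 1 (DIFF): s[0]=6, 8-6=2, -4-8=-12, 6--4=10, 2-6=-4 -> [6, 2, -12, 10, -4]
Stage 2 (DELAY): [0, 6, 2, -12, 10] = [0, 6, 2, -12, 10] -> [0, 6, 2, -12, 10]
Stage 3 (AMPLIFY 3): 0*3=0, 6*3=18, 2*3=6, -12*3=-36, 10*3=30 -> [0, 18, 6, -36, 30]
Stage 4 (CLIP -17 29): clip(0,-17,29)=0, clip(18,-17,29)=18, clip(6,-17,29)=6, clip(-36,-17,29)=-17, clip(30,-17,29)=29 -> [0, 18, 6, -17, 29]
Stage 5 (OFFSET 2): 0+2=2, 18+2=20, 6+2=8, -17+2=-15, 29+2=31 -> [2, 20, 8, -15, 31]

Answer: 2 20 8 -15 31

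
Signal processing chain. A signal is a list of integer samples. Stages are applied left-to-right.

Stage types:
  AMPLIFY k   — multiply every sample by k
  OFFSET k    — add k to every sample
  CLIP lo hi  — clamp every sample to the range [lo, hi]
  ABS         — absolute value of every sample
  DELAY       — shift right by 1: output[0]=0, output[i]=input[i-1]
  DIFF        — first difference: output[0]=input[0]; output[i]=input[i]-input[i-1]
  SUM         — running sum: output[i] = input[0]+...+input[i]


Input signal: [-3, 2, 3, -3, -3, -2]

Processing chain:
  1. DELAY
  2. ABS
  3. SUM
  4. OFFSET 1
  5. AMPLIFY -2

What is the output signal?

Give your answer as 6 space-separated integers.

Input: [-3, 2, 3, -3, -3, -2]
Stage 1 (DELAY): [0, -3, 2, 3, -3, -3] = [0, -3, 2, 3, -3, -3] -> [0, -3, 2, 3, -3, -3]
Stage 2 (ABS): |0|=0, |-3|=3, |2|=2, |3|=3, |-3|=3, |-3|=3 -> [0, 3, 2, 3, 3, 3]
Stage 3 (SUM): sum[0..0]=0, sum[0..1]=3, sum[0..2]=5, sum[0..3]=8, sum[0..4]=11, sum[0..5]=14 -> [0, 3, 5, 8, 11, 14]
Stage 4 (OFFSET 1): 0+1=1, 3+1=4, 5+1=6, 8+1=9, 11+1=12, 14+1=15 -> [1, 4, 6, 9, 12, 15]
Stage 5 (AMPLIFY -2): 1*-2=-2, 4*-2=-8, 6*-2=-12, 9*-2=-18, 12*-2=-24, 15*-2=-30 -> [-2, -8, -12, -18, -24, -30]

Answer: -2 -8 -12 -18 -24 -30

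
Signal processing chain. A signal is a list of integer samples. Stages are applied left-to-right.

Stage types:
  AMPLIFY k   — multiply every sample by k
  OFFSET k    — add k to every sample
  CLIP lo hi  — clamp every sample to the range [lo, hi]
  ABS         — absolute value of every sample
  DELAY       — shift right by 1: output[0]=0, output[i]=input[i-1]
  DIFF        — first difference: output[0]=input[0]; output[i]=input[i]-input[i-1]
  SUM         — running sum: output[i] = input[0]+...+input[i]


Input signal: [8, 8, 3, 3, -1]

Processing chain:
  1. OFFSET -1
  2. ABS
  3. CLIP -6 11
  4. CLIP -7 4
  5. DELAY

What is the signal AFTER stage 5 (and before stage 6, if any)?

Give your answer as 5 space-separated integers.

Answer: 0 4 4 2 2

Derivation:
Input: [8, 8, 3, 3, -1]
Stage 1 (OFFSET -1): 8+-1=7, 8+-1=7, 3+-1=2, 3+-1=2, -1+-1=-2 -> [7, 7, 2, 2, -2]
Stage 2 (ABS): |7|=7, |7|=7, |2|=2, |2|=2, |-2|=2 -> [7, 7, 2, 2, 2]
Stage 3 (CLIP -6 11): clip(7,-6,11)=7, clip(7,-6,11)=7, clip(2,-6,11)=2, clip(2,-6,11)=2, clip(2,-6,11)=2 -> [7, 7, 2, 2, 2]
Stage 4 (CLIP -7 4): clip(7,-7,4)=4, clip(7,-7,4)=4, clip(2,-7,4)=2, clip(2,-7,4)=2, clip(2,-7,4)=2 -> [4, 4, 2, 2, 2]
Stage 5 (DELAY): [0, 4, 4, 2, 2] = [0, 4, 4, 2, 2] -> [0, 4, 4, 2, 2]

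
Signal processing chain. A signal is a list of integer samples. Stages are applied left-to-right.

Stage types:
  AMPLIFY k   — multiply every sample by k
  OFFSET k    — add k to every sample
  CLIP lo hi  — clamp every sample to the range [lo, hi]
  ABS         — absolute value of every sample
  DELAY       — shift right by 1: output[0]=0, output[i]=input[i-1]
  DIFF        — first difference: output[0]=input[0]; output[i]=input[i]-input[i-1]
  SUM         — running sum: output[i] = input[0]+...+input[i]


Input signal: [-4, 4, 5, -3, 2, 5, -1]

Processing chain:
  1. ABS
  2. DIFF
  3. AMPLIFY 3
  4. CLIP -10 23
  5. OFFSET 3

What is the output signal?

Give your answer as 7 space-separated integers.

Answer: 15 3 6 -3 0 12 -7

Derivation:
Input: [-4, 4, 5, -3, 2, 5, -1]
Stage 1 (ABS): |-4|=4, |4|=4, |5|=5, |-3|=3, |2|=2, |5|=5, |-1|=1 -> [4, 4, 5, 3, 2, 5, 1]
Stage 2 (DIFF): s[0]=4, 4-4=0, 5-4=1, 3-5=-2, 2-3=-1, 5-2=3, 1-5=-4 -> [4, 0, 1, -2, -1, 3, -4]
Stage 3 (AMPLIFY 3): 4*3=12, 0*3=0, 1*3=3, -2*3=-6, -1*3=-3, 3*3=9, -4*3=-12 -> [12, 0, 3, -6, -3, 9, -12]
Stage 4 (CLIP -10 23): clip(12,-10,23)=12, clip(0,-10,23)=0, clip(3,-10,23)=3, clip(-6,-10,23)=-6, clip(-3,-10,23)=-3, clip(9,-10,23)=9, clip(-12,-10,23)=-10 -> [12, 0, 3, -6, -3, 9, -10]
Stage 5 (OFFSET 3): 12+3=15, 0+3=3, 3+3=6, -6+3=-3, -3+3=0, 9+3=12, -10+3=-7 -> [15, 3, 6, -3, 0, 12, -7]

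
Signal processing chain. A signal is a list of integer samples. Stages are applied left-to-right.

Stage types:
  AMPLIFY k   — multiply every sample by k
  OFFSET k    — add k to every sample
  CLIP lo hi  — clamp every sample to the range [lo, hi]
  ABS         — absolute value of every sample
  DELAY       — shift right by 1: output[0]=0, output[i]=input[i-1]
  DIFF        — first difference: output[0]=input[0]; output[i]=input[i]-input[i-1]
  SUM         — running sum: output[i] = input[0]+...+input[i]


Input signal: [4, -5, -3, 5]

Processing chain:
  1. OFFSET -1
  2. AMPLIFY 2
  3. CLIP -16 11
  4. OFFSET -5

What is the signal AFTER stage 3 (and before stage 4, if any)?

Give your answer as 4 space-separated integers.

Answer: 6 -12 -8 8

Derivation:
Input: [4, -5, -3, 5]
Stage 1 (OFFSET -1): 4+-1=3, -5+-1=-6, -3+-1=-4, 5+-1=4 -> [3, -6, -4, 4]
Stage 2 (AMPLIFY 2): 3*2=6, -6*2=-12, -4*2=-8, 4*2=8 -> [6, -12, -8, 8]
Stage 3 (CLIP -16 11): clip(6,-16,11)=6, clip(-12,-16,11)=-12, clip(-8,-16,11)=-8, clip(8,-16,11)=8 -> [6, -12, -8, 8]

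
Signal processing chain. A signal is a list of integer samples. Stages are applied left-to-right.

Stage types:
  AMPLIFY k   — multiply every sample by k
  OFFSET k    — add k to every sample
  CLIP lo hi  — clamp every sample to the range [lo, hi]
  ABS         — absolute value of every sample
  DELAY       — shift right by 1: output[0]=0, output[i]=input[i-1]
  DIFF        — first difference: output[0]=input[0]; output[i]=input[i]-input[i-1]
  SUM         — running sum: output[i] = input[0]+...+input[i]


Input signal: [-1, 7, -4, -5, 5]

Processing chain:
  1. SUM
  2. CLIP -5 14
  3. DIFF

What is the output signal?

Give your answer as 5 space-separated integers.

Answer: -1 7 -4 -5 5

Derivation:
Input: [-1, 7, -4, -5, 5]
Stage 1 (SUM): sum[0..0]=-1, sum[0..1]=6, sum[0..2]=2, sum[0..3]=-3, sum[0..4]=2 -> [-1, 6, 2, -3, 2]
Stage 2 (CLIP -5 14): clip(-1,-5,14)=-1, clip(6,-5,14)=6, clip(2,-5,14)=2, clip(-3,-5,14)=-3, clip(2,-5,14)=2 -> [-1, 6, 2, -3, 2]
Stage 3 (DIFF): s[0]=-1, 6--1=7, 2-6=-4, -3-2=-5, 2--3=5 -> [-1, 7, -4, -5, 5]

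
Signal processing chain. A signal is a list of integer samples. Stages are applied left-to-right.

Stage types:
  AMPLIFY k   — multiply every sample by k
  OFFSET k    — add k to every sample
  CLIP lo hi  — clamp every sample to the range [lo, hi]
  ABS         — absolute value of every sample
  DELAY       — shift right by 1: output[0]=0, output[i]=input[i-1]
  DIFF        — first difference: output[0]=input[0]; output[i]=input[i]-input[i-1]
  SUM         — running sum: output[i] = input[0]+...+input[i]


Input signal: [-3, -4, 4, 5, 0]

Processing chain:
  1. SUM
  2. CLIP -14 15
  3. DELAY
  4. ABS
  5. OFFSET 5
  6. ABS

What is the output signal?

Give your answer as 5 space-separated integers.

Input: [-3, -4, 4, 5, 0]
Stage 1 (SUM): sum[0..0]=-3, sum[0..1]=-7, sum[0..2]=-3, sum[0..3]=2, sum[0..4]=2 -> [-3, -7, -3, 2, 2]
Stage 2 (CLIP -14 15): clip(-3,-14,15)=-3, clip(-7,-14,15)=-7, clip(-3,-14,15)=-3, clip(2,-14,15)=2, clip(2,-14,15)=2 -> [-3, -7, -3, 2, 2]
Stage 3 (DELAY): [0, -3, -7, -3, 2] = [0, -3, -7, -3, 2] -> [0, -3, -7, -3, 2]
Stage 4 (ABS): |0|=0, |-3|=3, |-7|=7, |-3|=3, |2|=2 -> [0, 3, 7, 3, 2]
Stage 5 (OFFSET 5): 0+5=5, 3+5=8, 7+5=12, 3+5=8, 2+5=7 -> [5, 8, 12, 8, 7]
Stage 6 (ABS): |5|=5, |8|=8, |12|=12, |8|=8, |7|=7 -> [5, 8, 12, 8, 7]

Answer: 5 8 12 8 7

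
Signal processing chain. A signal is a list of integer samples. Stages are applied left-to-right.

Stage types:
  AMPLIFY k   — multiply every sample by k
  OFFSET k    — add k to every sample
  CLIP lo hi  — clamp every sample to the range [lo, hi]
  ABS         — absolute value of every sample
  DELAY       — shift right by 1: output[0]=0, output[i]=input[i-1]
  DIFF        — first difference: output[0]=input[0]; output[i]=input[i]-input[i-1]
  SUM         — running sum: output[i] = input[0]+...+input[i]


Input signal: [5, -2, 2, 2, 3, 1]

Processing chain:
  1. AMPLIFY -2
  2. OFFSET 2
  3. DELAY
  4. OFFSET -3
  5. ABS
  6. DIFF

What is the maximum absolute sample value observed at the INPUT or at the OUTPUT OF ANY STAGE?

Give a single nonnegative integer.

Answer: 11

Derivation:
Input: [5, -2, 2, 2, 3, 1] (max |s|=5)
Stage 1 (AMPLIFY -2): 5*-2=-10, -2*-2=4, 2*-2=-4, 2*-2=-4, 3*-2=-6, 1*-2=-2 -> [-10, 4, -4, -4, -6, -2] (max |s|=10)
Stage 2 (OFFSET 2): -10+2=-8, 4+2=6, -4+2=-2, -4+2=-2, -6+2=-4, -2+2=0 -> [-8, 6, -2, -2, -4, 0] (max |s|=8)
Stage 3 (DELAY): [0, -8, 6, -2, -2, -4] = [0, -8, 6, -2, -2, -4] -> [0, -8, 6, -2, -2, -4] (max |s|=8)
Stage 4 (OFFSET -3): 0+-3=-3, -8+-3=-11, 6+-3=3, -2+-3=-5, -2+-3=-5, -4+-3=-7 -> [-3, -11, 3, -5, -5, -7] (max |s|=11)
Stage 5 (ABS): |-3|=3, |-11|=11, |3|=3, |-5|=5, |-5|=5, |-7|=7 -> [3, 11, 3, 5, 5, 7] (max |s|=11)
Stage 6 (DIFF): s[0]=3, 11-3=8, 3-11=-8, 5-3=2, 5-5=0, 7-5=2 -> [3, 8, -8, 2, 0, 2] (max |s|=8)
Overall max amplitude: 11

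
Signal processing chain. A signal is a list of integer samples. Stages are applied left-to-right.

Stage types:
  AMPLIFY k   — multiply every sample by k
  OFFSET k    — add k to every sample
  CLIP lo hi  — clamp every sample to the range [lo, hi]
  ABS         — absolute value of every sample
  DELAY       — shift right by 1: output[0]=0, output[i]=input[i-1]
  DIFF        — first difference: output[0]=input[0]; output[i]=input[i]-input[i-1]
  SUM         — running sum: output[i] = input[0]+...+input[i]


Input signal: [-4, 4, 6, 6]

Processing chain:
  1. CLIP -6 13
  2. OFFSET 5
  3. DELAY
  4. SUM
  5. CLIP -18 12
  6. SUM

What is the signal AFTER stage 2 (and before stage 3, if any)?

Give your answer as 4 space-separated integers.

Answer: 1 9 11 11

Derivation:
Input: [-4, 4, 6, 6]
Stage 1 (CLIP -6 13): clip(-4,-6,13)=-4, clip(4,-6,13)=4, clip(6,-6,13)=6, clip(6,-6,13)=6 -> [-4, 4, 6, 6]
Stage 2 (OFFSET 5): -4+5=1, 4+5=9, 6+5=11, 6+5=11 -> [1, 9, 11, 11]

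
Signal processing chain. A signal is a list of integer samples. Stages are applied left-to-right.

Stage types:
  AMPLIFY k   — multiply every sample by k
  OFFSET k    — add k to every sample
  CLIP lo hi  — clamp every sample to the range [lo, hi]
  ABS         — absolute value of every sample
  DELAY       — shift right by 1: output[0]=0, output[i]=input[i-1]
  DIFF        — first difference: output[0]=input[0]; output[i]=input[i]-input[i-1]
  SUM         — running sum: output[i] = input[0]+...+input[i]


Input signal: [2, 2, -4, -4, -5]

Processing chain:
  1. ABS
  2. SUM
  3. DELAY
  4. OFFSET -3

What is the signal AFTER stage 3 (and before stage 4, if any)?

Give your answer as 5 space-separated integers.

Input: [2, 2, -4, -4, -5]
Stage 1 (ABS): |2|=2, |2|=2, |-4|=4, |-4|=4, |-5|=5 -> [2, 2, 4, 4, 5]
Stage 2 (SUM): sum[0..0]=2, sum[0..1]=4, sum[0..2]=8, sum[0..3]=12, sum[0..4]=17 -> [2, 4, 8, 12, 17]
Stage 3 (DELAY): [0, 2, 4, 8, 12] = [0, 2, 4, 8, 12] -> [0, 2, 4, 8, 12]

Answer: 0 2 4 8 12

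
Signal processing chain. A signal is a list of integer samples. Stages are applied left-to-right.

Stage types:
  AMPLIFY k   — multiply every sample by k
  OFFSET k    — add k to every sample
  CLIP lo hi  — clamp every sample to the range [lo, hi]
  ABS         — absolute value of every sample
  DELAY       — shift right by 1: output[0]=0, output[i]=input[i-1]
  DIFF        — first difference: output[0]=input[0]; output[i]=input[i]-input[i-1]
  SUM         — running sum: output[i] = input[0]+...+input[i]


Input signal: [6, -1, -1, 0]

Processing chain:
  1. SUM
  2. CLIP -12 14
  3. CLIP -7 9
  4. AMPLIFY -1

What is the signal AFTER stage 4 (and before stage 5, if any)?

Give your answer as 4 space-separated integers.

Answer: -6 -5 -4 -4

Derivation:
Input: [6, -1, -1, 0]
Stage 1 (SUM): sum[0..0]=6, sum[0..1]=5, sum[0..2]=4, sum[0..3]=4 -> [6, 5, 4, 4]
Stage 2 (CLIP -12 14): clip(6,-12,14)=6, clip(5,-12,14)=5, clip(4,-12,14)=4, clip(4,-12,14)=4 -> [6, 5, 4, 4]
Stage 3 (CLIP -7 9): clip(6,-7,9)=6, clip(5,-7,9)=5, clip(4,-7,9)=4, clip(4,-7,9)=4 -> [6, 5, 4, 4]
Stage 4 (AMPLIFY -1): 6*-1=-6, 5*-1=-5, 4*-1=-4, 4*-1=-4 -> [-6, -5, -4, -4]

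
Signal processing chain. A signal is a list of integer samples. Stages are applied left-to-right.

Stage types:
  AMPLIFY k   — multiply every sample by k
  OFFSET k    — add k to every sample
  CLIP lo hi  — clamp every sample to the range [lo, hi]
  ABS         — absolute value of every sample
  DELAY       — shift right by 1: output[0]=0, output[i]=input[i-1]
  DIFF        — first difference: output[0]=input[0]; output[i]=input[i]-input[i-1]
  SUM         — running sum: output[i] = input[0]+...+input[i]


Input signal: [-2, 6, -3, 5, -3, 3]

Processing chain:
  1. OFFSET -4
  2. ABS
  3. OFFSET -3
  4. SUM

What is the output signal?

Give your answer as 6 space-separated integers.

Input: [-2, 6, -3, 5, -3, 3]
Stage 1 (OFFSET -4): -2+-4=-6, 6+-4=2, -3+-4=-7, 5+-4=1, -3+-4=-7, 3+-4=-1 -> [-6, 2, -7, 1, -7, -1]
Stage 2 (ABS): |-6|=6, |2|=2, |-7|=7, |1|=1, |-7|=7, |-1|=1 -> [6, 2, 7, 1, 7, 1]
Stage 3 (OFFSET -3): 6+-3=3, 2+-3=-1, 7+-3=4, 1+-3=-2, 7+-3=4, 1+-3=-2 -> [3, -1, 4, -2, 4, -2]
Stage 4 (SUM): sum[0..0]=3, sum[0..1]=2, sum[0..2]=6, sum[0..3]=4, sum[0..4]=8, sum[0..5]=6 -> [3, 2, 6, 4, 8, 6]

Answer: 3 2 6 4 8 6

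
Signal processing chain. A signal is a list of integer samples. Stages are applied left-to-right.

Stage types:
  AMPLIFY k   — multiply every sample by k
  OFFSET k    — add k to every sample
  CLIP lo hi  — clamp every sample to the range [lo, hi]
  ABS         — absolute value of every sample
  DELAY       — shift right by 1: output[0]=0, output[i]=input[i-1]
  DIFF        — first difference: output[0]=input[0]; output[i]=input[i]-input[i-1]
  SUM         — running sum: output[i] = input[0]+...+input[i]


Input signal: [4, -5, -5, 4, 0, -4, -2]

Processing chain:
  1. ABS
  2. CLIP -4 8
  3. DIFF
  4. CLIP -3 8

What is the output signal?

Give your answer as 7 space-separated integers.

Input: [4, -5, -5, 4, 0, -4, -2]
Stage 1 (ABS): |4|=4, |-5|=5, |-5|=5, |4|=4, |0|=0, |-4|=4, |-2|=2 -> [4, 5, 5, 4, 0, 4, 2]
Stage 2 (CLIP -4 8): clip(4,-4,8)=4, clip(5,-4,8)=5, clip(5,-4,8)=5, clip(4,-4,8)=4, clip(0,-4,8)=0, clip(4,-4,8)=4, clip(2,-4,8)=2 -> [4, 5, 5, 4, 0, 4, 2]
Stage 3 (DIFF): s[0]=4, 5-4=1, 5-5=0, 4-5=-1, 0-4=-4, 4-0=4, 2-4=-2 -> [4, 1, 0, -1, -4, 4, -2]
Stage 4 (CLIP -3 8): clip(4,-3,8)=4, clip(1,-3,8)=1, clip(0,-3,8)=0, clip(-1,-3,8)=-1, clip(-4,-3,8)=-3, clip(4,-3,8)=4, clip(-2,-3,8)=-2 -> [4, 1, 0, -1, -3, 4, -2]

Answer: 4 1 0 -1 -3 4 -2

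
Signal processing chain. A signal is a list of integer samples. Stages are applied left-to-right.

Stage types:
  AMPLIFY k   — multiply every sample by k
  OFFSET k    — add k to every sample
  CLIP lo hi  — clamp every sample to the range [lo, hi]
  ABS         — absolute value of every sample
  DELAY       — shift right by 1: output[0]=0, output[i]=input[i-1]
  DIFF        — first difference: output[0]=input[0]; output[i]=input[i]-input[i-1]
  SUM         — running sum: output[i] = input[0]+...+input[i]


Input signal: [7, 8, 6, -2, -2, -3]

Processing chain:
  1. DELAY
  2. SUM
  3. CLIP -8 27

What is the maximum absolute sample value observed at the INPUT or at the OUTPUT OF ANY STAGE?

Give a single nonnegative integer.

Answer: 21

Derivation:
Input: [7, 8, 6, -2, -2, -3] (max |s|=8)
Stage 1 (DELAY): [0, 7, 8, 6, -2, -2] = [0, 7, 8, 6, -2, -2] -> [0, 7, 8, 6, -2, -2] (max |s|=8)
Stage 2 (SUM): sum[0..0]=0, sum[0..1]=7, sum[0..2]=15, sum[0..3]=21, sum[0..4]=19, sum[0..5]=17 -> [0, 7, 15, 21, 19, 17] (max |s|=21)
Stage 3 (CLIP -8 27): clip(0,-8,27)=0, clip(7,-8,27)=7, clip(15,-8,27)=15, clip(21,-8,27)=21, clip(19,-8,27)=19, clip(17,-8,27)=17 -> [0, 7, 15, 21, 19, 17] (max |s|=21)
Overall max amplitude: 21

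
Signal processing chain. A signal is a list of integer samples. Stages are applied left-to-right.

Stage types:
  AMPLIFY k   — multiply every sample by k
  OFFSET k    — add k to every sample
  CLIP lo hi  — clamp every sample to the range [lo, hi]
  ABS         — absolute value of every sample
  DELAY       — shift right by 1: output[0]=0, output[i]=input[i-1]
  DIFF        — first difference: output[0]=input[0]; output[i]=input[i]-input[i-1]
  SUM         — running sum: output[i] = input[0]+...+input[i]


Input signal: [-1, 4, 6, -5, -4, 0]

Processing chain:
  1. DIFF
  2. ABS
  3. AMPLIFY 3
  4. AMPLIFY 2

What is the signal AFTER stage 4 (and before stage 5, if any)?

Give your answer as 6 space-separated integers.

Answer: 6 30 12 66 6 24

Derivation:
Input: [-1, 4, 6, -5, -4, 0]
Stage 1 (DIFF): s[0]=-1, 4--1=5, 6-4=2, -5-6=-11, -4--5=1, 0--4=4 -> [-1, 5, 2, -11, 1, 4]
Stage 2 (ABS): |-1|=1, |5|=5, |2|=2, |-11|=11, |1|=1, |4|=4 -> [1, 5, 2, 11, 1, 4]
Stage 3 (AMPLIFY 3): 1*3=3, 5*3=15, 2*3=6, 11*3=33, 1*3=3, 4*3=12 -> [3, 15, 6, 33, 3, 12]
Stage 4 (AMPLIFY 2): 3*2=6, 15*2=30, 6*2=12, 33*2=66, 3*2=6, 12*2=24 -> [6, 30, 12, 66, 6, 24]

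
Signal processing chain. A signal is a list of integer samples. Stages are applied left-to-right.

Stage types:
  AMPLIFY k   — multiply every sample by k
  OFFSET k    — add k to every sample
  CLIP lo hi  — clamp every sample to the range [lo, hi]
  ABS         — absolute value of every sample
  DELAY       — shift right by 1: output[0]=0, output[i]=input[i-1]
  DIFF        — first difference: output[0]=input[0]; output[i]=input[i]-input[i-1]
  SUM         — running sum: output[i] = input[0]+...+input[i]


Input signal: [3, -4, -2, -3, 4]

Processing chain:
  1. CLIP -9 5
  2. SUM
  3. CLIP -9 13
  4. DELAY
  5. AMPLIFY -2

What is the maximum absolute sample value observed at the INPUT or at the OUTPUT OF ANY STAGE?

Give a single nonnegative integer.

Input: [3, -4, -2, -3, 4] (max |s|=4)
Stage 1 (CLIP -9 5): clip(3,-9,5)=3, clip(-4,-9,5)=-4, clip(-2,-9,5)=-2, clip(-3,-9,5)=-3, clip(4,-9,5)=4 -> [3, -4, -2, -3, 4] (max |s|=4)
Stage 2 (SUM): sum[0..0]=3, sum[0..1]=-1, sum[0..2]=-3, sum[0..3]=-6, sum[0..4]=-2 -> [3, -1, -3, -6, -2] (max |s|=6)
Stage 3 (CLIP -9 13): clip(3,-9,13)=3, clip(-1,-9,13)=-1, clip(-3,-9,13)=-3, clip(-6,-9,13)=-6, clip(-2,-9,13)=-2 -> [3, -1, -3, -6, -2] (max |s|=6)
Stage 4 (DELAY): [0, 3, -1, -3, -6] = [0, 3, -1, -3, -6] -> [0, 3, -1, -3, -6] (max |s|=6)
Stage 5 (AMPLIFY -2): 0*-2=0, 3*-2=-6, -1*-2=2, -3*-2=6, -6*-2=12 -> [0, -6, 2, 6, 12] (max |s|=12)
Overall max amplitude: 12

Answer: 12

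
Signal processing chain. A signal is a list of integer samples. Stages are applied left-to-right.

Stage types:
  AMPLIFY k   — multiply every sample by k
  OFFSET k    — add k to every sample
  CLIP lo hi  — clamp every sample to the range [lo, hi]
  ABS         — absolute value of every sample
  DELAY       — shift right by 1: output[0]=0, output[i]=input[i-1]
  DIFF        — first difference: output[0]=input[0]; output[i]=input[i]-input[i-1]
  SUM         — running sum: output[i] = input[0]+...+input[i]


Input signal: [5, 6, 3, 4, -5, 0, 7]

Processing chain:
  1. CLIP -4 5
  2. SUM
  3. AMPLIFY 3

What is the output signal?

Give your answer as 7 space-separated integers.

Input: [5, 6, 3, 4, -5, 0, 7]
Stage 1 (CLIP -4 5): clip(5,-4,5)=5, clip(6,-4,5)=5, clip(3,-4,5)=3, clip(4,-4,5)=4, clip(-5,-4,5)=-4, clip(0,-4,5)=0, clip(7,-4,5)=5 -> [5, 5, 3, 4, -4, 0, 5]
Stage 2 (SUM): sum[0..0]=5, sum[0..1]=10, sum[0..2]=13, sum[0..3]=17, sum[0..4]=13, sum[0..5]=13, sum[0..6]=18 -> [5, 10, 13, 17, 13, 13, 18]
Stage 3 (AMPLIFY 3): 5*3=15, 10*3=30, 13*3=39, 17*3=51, 13*3=39, 13*3=39, 18*3=54 -> [15, 30, 39, 51, 39, 39, 54]

Answer: 15 30 39 51 39 39 54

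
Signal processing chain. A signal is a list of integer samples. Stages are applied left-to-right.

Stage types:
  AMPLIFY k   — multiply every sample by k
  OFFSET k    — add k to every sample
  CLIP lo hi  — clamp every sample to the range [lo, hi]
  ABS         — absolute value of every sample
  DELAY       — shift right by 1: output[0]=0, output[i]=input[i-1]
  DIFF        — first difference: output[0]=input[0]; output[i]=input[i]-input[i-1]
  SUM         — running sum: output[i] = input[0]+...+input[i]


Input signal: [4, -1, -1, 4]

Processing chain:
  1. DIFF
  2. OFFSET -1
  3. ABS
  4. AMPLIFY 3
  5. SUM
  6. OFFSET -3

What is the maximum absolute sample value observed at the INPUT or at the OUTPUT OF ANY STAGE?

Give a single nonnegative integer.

Answer: 42

Derivation:
Input: [4, -1, -1, 4] (max |s|=4)
Stage 1 (DIFF): s[0]=4, -1-4=-5, -1--1=0, 4--1=5 -> [4, -5, 0, 5] (max |s|=5)
Stage 2 (OFFSET -1): 4+-1=3, -5+-1=-6, 0+-1=-1, 5+-1=4 -> [3, -6, -1, 4] (max |s|=6)
Stage 3 (ABS): |3|=3, |-6|=6, |-1|=1, |4|=4 -> [3, 6, 1, 4] (max |s|=6)
Stage 4 (AMPLIFY 3): 3*3=9, 6*3=18, 1*3=3, 4*3=12 -> [9, 18, 3, 12] (max |s|=18)
Stage 5 (SUM): sum[0..0]=9, sum[0..1]=27, sum[0..2]=30, sum[0..3]=42 -> [9, 27, 30, 42] (max |s|=42)
Stage 6 (OFFSET -3): 9+-3=6, 27+-3=24, 30+-3=27, 42+-3=39 -> [6, 24, 27, 39] (max |s|=39)
Overall max amplitude: 42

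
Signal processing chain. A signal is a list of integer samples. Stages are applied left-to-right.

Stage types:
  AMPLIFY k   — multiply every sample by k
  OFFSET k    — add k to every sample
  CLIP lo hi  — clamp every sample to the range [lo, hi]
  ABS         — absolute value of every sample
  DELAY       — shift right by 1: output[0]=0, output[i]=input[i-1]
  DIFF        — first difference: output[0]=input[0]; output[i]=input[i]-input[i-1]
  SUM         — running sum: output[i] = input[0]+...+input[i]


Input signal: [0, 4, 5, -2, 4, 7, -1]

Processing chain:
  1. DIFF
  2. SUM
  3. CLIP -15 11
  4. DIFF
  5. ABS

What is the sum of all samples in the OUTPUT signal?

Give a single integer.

Input: [0, 4, 5, -2, 4, 7, -1]
Stage 1 (DIFF): s[0]=0, 4-0=4, 5-4=1, -2-5=-7, 4--2=6, 7-4=3, -1-7=-8 -> [0, 4, 1, -7, 6, 3, -8]
Stage 2 (SUM): sum[0..0]=0, sum[0..1]=4, sum[0..2]=5, sum[0..3]=-2, sum[0..4]=4, sum[0..5]=7, sum[0..6]=-1 -> [0, 4, 5, -2, 4, 7, -1]
Stage 3 (CLIP -15 11): clip(0,-15,11)=0, clip(4,-15,11)=4, clip(5,-15,11)=5, clip(-2,-15,11)=-2, clip(4,-15,11)=4, clip(7,-15,11)=7, clip(-1,-15,11)=-1 -> [0, 4, 5, -2, 4, 7, -1]
Stage 4 (DIFF): s[0]=0, 4-0=4, 5-4=1, -2-5=-7, 4--2=6, 7-4=3, -1-7=-8 -> [0, 4, 1, -7, 6, 3, -8]
Stage 5 (ABS): |0|=0, |4|=4, |1|=1, |-7|=7, |6|=6, |3|=3, |-8|=8 -> [0, 4, 1, 7, 6, 3, 8]
Output sum: 29

Answer: 29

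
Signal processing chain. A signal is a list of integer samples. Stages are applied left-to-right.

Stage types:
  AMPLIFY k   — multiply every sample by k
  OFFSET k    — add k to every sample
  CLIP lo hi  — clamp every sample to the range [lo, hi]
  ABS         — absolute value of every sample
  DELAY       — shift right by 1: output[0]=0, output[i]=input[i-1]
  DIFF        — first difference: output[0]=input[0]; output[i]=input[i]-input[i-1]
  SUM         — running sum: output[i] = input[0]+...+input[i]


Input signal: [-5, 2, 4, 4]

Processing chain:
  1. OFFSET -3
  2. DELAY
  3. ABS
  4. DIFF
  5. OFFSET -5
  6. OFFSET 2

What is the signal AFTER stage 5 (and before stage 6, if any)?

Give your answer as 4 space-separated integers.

Input: [-5, 2, 4, 4]
Stage 1 (OFFSET -3): -5+-3=-8, 2+-3=-1, 4+-3=1, 4+-3=1 -> [-8, -1, 1, 1]
Stage 2 (DELAY): [0, -8, -1, 1] = [0, -8, -1, 1] -> [0, -8, -1, 1]
Stage 3 (ABS): |0|=0, |-8|=8, |-1|=1, |1|=1 -> [0, 8, 1, 1]
Stage 4 (DIFF): s[0]=0, 8-0=8, 1-8=-7, 1-1=0 -> [0, 8, -7, 0]
Stage 5 (OFFSET -5): 0+-5=-5, 8+-5=3, -7+-5=-12, 0+-5=-5 -> [-5, 3, -12, -5]

Answer: -5 3 -12 -5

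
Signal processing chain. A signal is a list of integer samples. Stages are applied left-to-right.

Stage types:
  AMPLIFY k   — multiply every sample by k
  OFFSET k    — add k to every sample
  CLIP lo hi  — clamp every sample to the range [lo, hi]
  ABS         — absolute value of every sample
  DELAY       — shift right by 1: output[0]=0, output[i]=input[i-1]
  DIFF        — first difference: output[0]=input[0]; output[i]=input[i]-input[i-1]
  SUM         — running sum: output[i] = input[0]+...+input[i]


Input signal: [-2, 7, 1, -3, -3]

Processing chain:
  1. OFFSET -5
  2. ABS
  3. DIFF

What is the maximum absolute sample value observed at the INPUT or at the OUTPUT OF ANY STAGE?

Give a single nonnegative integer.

Input: [-2, 7, 1, -3, -3] (max |s|=7)
Stage 1 (OFFSET -5): -2+-5=-7, 7+-5=2, 1+-5=-4, -3+-5=-8, -3+-5=-8 -> [-7, 2, -4, -8, -8] (max |s|=8)
Stage 2 (ABS): |-7|=7, |2|=2, |-4|=4, |-8|=8, |-8|=8 -> [7, 2, 4, 8, 8] (max |s|=8)
Stage 3 (DIFF): s[0]=7, 2-7=-5, 4-2=2, 8-4=4, 8-8=0 -> [7, -5, 2, 4, 0] (max |s|=7)
Overall max amplitude: 8

Answer: 8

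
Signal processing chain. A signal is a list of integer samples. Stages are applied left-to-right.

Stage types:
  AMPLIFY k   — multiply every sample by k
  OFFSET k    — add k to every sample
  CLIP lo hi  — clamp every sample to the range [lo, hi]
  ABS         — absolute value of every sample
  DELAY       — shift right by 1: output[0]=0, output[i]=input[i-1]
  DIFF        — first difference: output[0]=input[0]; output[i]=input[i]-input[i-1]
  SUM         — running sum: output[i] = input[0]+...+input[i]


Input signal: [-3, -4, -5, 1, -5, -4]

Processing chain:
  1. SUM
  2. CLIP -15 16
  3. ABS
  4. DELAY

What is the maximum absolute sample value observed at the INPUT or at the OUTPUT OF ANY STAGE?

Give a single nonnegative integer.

Input: [-3, -4, -5, 1, -5, -4] (max |s|=5)
Stage 1 (SUM): sum[0..0]=-3, sum[0..1]=-7, sum[0..2]=-12, sum[0..3]=-11, sum[0..4]=-16, sum[0..5]=-20 -> [-3, -7, -12, -11, -16, -20] (max |s|=20)
Stage 2 (CLIP -15 16): clip(-3,-15,16)=-3, clip(-7,-15,16)=-7, clip(-12,-15,16)=-12, clip(-11,-15,16)=-11, clip(-16,-15,16)=-15, clip(-20,-15,16)=-15 -> [-3, -7, -12, -11, -15, -15] (max |s|=15)
Stage 3 (ABS): |-3|=3, |-7|=7, |-12|=12, |-11|=11, |-15|=15, |-15|=15 -> [3, 7, 12, 11, 15, 15] (max |s|=15)
Stage 4 (DELAY): [0, 3, 7, 12, 11, 15] = [0, 3, 7, 12, 11, 15] -> [0, 3, 7, 12, 11, 15] (max |s|=15)
Overall max amplitude: 20

Answer: 20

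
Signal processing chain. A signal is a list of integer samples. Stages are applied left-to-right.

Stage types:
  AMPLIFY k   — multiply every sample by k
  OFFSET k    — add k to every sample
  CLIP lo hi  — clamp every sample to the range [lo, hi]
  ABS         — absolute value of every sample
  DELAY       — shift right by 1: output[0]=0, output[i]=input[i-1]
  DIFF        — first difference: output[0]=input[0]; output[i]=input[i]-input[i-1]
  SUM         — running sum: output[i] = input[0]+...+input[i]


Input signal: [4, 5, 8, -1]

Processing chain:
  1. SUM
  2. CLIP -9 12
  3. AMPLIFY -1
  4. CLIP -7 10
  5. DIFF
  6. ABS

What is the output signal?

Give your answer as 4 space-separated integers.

Answer: 4 3 0 0

Derivation:
Input: [4, 5, 8, -1]
Stage 1 (SUM): sum[0..0]=4, sum[0..1]=9, sum[0..2]=17, sum[0..3]=16 -> [4, 9, 17, 16]
Stage 2 (CLIP -9 12): clip(4,-9,12)=4, clip(9,-9,12)=9, clip(17,-9,12)=12, clip(16,-9,12)=12 -> [4, 9, 12, 12]
Stage 3 (AMPLIFY -1): 4*-1=-4, 9*-1=-9, 12*-1=-12, 12*-1=-12 -> [-4, -9, -12, -12]
Stage 4 (CLIP -7 10): clip(-4,-7,10)=-4, clip(-9,-7,10)=-7, clip(-12,-7,10)=-7, clip(-12,-7,10)=-7 -> [-4, -7, -7, -7]
Stage 5 (DIFF): s[0]=-4, -7--4=-3, -7--7=0, -7--7=0 -> [-4, -3, 0, 0]
Stage 6 (ABS): |-4|=4, |-3|=3, |0|=0, |0|=0 -> [4, 3, 0, 0]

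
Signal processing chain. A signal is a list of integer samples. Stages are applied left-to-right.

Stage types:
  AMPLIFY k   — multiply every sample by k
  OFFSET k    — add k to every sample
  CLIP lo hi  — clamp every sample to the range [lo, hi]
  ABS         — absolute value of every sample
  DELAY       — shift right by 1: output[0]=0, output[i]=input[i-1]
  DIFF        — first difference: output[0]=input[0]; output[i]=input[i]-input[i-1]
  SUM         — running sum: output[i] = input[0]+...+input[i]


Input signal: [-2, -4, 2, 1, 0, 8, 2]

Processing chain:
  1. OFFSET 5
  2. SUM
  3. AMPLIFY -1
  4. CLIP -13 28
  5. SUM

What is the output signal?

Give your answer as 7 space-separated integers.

Answer: -3 -7 -18 -31 -44 -57 -70

Derivation:
Input: [-2, -4, 2, 1, 0, 8, 2]
Stage 1 (OFFSET 5): -2+5=3, -4+5=1, 2+5=7, 1+5=6, 0+5=5, 8+5=13, 2+5=7 -> [3, 1, 7, 6, 5, 13, 7]
Stage 2 (SUM): sum[0..0]=3, sum[0..1]=4, sum[0..2]=11, sum[0..3]=17, sum[0..4]=22, sum[0..5]=35, sum[0..6]=42 -> [3, 4, 11, 17, 22, 35, 42]
Stage 3 (AMPLIFY -1): 3*-1=-3, 4*-1=-4, 11*-1=-11, 17*-1=-17, 22*-1=-22, 35*-1=-35, 42*-1=-42 -> [-3, -4, -11, -17, -22, -35, -42]
Stage 4 (CLIP -13 28): clip(-3,-13,28)=-3, clip(-4,-13,28)=-4, clip(-11,-13,28)=-11, clip(-17,-13,28)=-13, clip(-22,-13,28)=-13, clip(-35,-13,28)=-13, clip(-42,-13,28)=-13 -> [-3, -4, -11, -13, -13, -13, -13]
Stage 5 (SUM): sum[0..0]=-3, sum[0..1]=-7, sum[0..2]=-18, sum[0..3]=-31, sum[0..4]=-44, sum[0..5]=-57, sum[0..6]=-70 -> [-3, -7, -18, -31, -44, -57, -70]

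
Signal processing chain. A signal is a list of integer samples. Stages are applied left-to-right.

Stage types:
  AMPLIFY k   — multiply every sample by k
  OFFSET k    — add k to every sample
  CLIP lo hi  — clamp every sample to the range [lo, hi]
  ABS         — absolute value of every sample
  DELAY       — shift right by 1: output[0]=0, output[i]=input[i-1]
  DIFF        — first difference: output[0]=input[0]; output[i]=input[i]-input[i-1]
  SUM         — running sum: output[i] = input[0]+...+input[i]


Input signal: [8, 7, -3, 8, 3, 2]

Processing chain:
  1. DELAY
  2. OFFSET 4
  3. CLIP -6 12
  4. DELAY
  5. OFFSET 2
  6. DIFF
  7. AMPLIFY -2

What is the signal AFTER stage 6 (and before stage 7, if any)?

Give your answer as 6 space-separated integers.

Input: [8, 7, -3, 8, 3, 2]
Stage 1 (DELAY): [0, 8, 7, -3, 8, 3] = [0, 8, 7, -3, 8, 3] -> [0, 8, 7, -3, 8, 3]
Stage 2 (OFFSET 4): 0+4=4, 8+4=12, 7+4=11, -3+4=1, 8+4=12, 3+4=7 -> [4, 12, 11, 1, 12, 7]
Stage 3 (CLIP -6 12): clip(4,-6,12)=4, clip(12,-6,12)=12, clip(11,-6,12)=11, clip(1,-6,12)=1, clip(12,-6,12)=12, clip(7,-6,12)=7 -> [4, 12, 11, 1, 12, 7]
Stage 4 (DELAY): [0, 4, 12, 11, 1, 12] = [0, 4, 12, 11, 1, 12] -> [0, 4, 12, 11, 1, 12]
Stage 5 (OFFSET 2): 0+2=2, 4+2=6, 12+2=14, 11+2=13, 1+2=3, 12+2=14 -> [2, 6, 14, 13, 3, 14]
Stage 6 (DIFF): s[0]=2, 6-2=4, 14-6=8, 13-14=-1, 3-13=-10, 14-3=11 -> [2, 4, 8, -1, -10, 11]

Answer: 2 4 8 -1 -10 11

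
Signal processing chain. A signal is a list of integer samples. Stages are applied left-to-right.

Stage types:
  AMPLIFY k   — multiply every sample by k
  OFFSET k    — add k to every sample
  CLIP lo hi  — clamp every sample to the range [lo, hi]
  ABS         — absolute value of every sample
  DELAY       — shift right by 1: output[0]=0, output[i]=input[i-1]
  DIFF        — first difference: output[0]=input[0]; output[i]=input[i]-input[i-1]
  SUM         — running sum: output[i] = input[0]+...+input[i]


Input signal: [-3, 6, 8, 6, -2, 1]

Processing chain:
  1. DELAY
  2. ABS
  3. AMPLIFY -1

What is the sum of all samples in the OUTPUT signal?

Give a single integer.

Answer: -25

Derivation:
Input: [-3, 6, 8, 6, -2, 1]
Stage 1 (DELAY): [0, -3, 6, 8, 6, -2] = [0, -3, 6, 8, 6, -2] -> [0, -3, 6, 8, 6, -2]
Stage 2 (ABS): |0|=0, |-3|=3, |6|=6, |8|=8, |6|=6, |-2|=2 -> [0, 3, 6, 8, 6, 2]
Stage 3 (AMPLIFY -1): 0*-1=0, 3*-1=-3, 6*-1=-6, 8*-1=-8, 6*-1=-6, 2*-1=-2 -> [0, -3, -6, -8, -6, -2]
Output sum: -25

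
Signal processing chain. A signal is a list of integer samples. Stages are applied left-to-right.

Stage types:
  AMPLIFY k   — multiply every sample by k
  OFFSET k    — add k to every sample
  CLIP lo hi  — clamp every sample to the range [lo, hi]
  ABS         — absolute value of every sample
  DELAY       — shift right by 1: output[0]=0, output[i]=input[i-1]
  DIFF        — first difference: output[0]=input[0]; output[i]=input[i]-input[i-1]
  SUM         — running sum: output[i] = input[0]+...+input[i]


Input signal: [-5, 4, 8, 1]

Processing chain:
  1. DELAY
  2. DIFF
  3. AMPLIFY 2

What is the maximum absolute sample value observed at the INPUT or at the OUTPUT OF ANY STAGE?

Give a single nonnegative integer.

Input: [-5, 4, 8, 1] (max |s|=8)
Stage 1 (DELAY): [0, -5, 4, 8] = [0, -5, 4, 8] -> [0, -5, 4, 8] (max |s|=8)
Stage 2 (DIFF): s[0]=0, -5-0=-5, 4--5=9, 8-4=4 -> [0, -5, 9, 4] (max |s|=9)
Stage 3 (AMPLIFY 2): 0*2=0, -5*2=-10, 9*2=18, 4*2=8 -> [0, -10, 18, 8] (max |s|=18)
Overall max amplitude: 18

Answer: 18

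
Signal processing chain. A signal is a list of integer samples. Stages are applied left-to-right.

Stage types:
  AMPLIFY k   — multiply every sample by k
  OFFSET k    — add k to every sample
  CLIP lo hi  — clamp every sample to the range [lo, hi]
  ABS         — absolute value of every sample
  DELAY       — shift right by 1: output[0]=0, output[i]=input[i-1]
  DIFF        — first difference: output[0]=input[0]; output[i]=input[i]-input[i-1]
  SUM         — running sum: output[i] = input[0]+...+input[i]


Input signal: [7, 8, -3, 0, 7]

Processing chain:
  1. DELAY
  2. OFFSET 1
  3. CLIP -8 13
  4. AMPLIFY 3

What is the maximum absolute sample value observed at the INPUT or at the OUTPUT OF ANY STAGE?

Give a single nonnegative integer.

Answer: 27

Derivation:
Input: [7, 8, -3, 0, 7] (max |s|=8)
Stage 1 (DELAY): [0, 7, 8, -3, 0] = [0, 7, 8, -3, 0] -> [0, 7, 8, -3, 0] (max |s|=8)
Stage 2 (OFFSET 1): 0+1=1, 7+1=8, 8+1=9, -3+1=-2, 0+1=1 -> [1, 8, 9, -2, 1] (max |s|=9)
Stage 3 (CLIP -8 13): clip(1,-8,13)=1, clip(8,-8,13)=8, clip(9,-8,13)=9, clip(-2,-8,13)=-2, clip(1,-8,13)=1 -> [1, 8, 9, -2, 1] (max |s|=9)
Stage 4 (AMPLIFY 3): 1*3=3, 8*3=24, 9*3=27, -2*3=-6, 1*3=3 -> [3, 24, 27, -6, 3] (max |s|=27)
Overall max amplitude: 27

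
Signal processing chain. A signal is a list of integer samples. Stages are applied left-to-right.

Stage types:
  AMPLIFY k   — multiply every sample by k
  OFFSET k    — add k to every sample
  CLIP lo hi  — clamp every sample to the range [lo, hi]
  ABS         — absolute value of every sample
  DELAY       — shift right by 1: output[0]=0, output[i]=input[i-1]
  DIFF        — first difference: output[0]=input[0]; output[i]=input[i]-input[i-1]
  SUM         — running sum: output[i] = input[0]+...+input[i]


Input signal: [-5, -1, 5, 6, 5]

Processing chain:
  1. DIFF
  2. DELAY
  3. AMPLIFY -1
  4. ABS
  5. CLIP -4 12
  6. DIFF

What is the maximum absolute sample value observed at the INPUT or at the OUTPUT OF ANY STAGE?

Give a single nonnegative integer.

Input: [-5, -1, 5, 6, 5] (max |s|=6)
Stage 1 (DIFF): s[0]=-5, -1--5=4, 5--1=6, 6-5=1, 5-6=-1 -> [-5, 4, 6, 1, -1] (max |s|=6)
Stage 2 (DELAY): [0, -5, 4, 6, 1] = [0, -5, 4, 6, 1] -> [0, -5, 4, 6, 1] (max |s|=6)
Stage 3 (AMPLIFY -1): 0*-1=0, -5*-1=5, 4*-1=-4, 6*-1=-6, 1*-1=-1 -> [0, 5, -4, -6, -1] (max |s|=6)
Stage 4 (ABS): |0|=0, |5|=5, |-4|=4, |-6|=6, |-1|=1 -> [0, 5, 4, 6, 1] (max |s|=6)
Stage 5 (CLIP -4 12): clip(0,-4,12)=0, clip(5,-4,12)=5, clip(4,-4,12)=4, clip(6,-4,12)=6, clip(1,-4,12)=1 -> [0, 5, 4, 6, 1] (max |s|=6)
Stage 6 (DIFF): s[0]=0, 5-0=5, 4-5=-1, 6-4=2, 1-6=-5 -> [0, 5, -1, 2, -5] (max |s|=5)
Overall max amplitude: 6

Answer: 6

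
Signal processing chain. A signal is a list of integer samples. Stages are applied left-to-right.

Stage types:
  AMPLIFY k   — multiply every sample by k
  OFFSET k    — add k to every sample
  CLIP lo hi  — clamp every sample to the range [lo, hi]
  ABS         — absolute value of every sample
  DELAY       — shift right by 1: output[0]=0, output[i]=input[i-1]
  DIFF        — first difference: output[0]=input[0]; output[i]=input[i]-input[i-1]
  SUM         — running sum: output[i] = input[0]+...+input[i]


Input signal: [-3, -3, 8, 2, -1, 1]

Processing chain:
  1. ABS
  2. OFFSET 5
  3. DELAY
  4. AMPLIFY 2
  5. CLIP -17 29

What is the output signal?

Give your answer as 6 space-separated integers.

Answer: 0 16 16 26 14 12

Derivation:
Input: [-3, -3, 8, 2, -1, 1]
Stage 1 (ABS): |-3|=3, |-3|=3, |8|=8, |2|=2, |-1|=1, |1|=1 -> [3, 3, 8, 2, 1, 1]
Stage 2 (OFFSET 5): 3+5=8, 3+5=8, 8+5=13, 2+5=7, 1+5=6, 1+5=6 -> [8, 8, 13, 7, 6, 6]
Stage 3 (DELAY): [0, 8, 8, 13, 7, 6] = [0, 8, 8, 13, 7, 6] -> [0, 8, 8, 13, 7, 6]
Stage 4 (AMPLIFY 2): 0*2=0, 8*2=16, 8*2=16, 13*2=26, 7*2=14, 6*2=12 -> [0, 16, 16, 26, 14, 12]
Stage 5 (CLIP -17 29): clip(0,-17,29)=0, clip(16,-17,29)=16, clip(16,-17,29)=16, clip(26,-17,29)=26, clip(14,-17,29)=14, clip(12,-17,29)=12 -> [0, 16, 16, 26, 14, 12]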